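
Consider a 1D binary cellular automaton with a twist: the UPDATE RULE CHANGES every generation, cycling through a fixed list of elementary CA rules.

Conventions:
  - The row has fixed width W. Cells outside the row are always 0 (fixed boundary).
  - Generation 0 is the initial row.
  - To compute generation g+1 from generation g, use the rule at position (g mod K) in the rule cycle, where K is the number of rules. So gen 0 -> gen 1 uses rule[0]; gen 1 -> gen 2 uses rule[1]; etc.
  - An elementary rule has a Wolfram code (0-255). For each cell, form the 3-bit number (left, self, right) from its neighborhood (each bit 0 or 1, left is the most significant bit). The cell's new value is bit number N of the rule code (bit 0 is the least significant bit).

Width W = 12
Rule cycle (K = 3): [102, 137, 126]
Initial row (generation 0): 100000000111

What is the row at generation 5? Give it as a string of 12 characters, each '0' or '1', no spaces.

Gen 0: 100000000111
Gen 1 (rule 102): 100000001001
Gen 2 (rule 137): 001111100000
Gen 3 (rule 126): 011000110000
Gen 4 (rule 102): 101001010000
Gen 5 (rule 137): 000000000111

Answer: 000000000111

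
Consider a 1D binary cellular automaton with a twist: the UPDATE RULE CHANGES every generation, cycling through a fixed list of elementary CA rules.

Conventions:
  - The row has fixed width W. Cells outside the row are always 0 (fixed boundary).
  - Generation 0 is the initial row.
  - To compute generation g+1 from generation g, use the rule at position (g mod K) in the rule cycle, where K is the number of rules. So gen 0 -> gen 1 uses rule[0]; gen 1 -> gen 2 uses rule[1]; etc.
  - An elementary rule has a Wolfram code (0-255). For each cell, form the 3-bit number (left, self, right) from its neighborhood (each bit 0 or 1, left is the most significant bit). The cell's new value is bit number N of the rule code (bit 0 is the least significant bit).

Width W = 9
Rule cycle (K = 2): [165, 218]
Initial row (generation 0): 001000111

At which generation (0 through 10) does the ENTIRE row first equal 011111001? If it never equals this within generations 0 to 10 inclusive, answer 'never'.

Gen 0: 001000111
Gen 1 (rule 165): 101010010
Gen 2 (rule 218): 000001101
Gen 3 (rule 165): 111100011
Gen 4 (rule 218): 111110111
Gen 5 (rule 165): 011101010
Gen 6 (rule 218): 111100001
Gen 7 (rule 165): 011001101
Gen 8 (rule 218): 111111100
Gen 9 (rule 165): 011111001
Gen 10 (rule 218): 111111110

Answer: 9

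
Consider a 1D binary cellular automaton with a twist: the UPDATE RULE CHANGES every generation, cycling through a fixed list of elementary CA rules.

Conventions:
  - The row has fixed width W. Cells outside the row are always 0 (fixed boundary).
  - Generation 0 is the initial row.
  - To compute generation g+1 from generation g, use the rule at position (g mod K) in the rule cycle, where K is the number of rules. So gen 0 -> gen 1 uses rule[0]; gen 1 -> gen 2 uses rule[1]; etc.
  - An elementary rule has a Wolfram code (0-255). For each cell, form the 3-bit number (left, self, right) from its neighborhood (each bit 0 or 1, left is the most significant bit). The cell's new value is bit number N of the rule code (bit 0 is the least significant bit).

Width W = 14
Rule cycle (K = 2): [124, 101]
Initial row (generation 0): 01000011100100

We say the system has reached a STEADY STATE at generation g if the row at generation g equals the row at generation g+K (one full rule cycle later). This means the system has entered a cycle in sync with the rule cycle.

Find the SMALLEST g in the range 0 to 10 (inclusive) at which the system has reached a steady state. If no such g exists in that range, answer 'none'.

Answer: none

Derivation:
Gen 0: 01000011100100
Gen 1 (rule 124): 01100010110110
Gen 2 (rule 101): 00101011011010
Gen 3 (rule 124): 00111111111111
Gen 4 (rule 101): 10000000000001
Gen 5 (rule 124): 11000000000001
Gen 6 (rule 101): 01011111111101
Gen 7 (rule 124): 01110000000111
Gen 8 (rule 101): 00010111110001
Gen 9 (rule 124): 00011100011001
Gen 10 (rule 101): 11000101001001
Gen 11 (rule 124): 11100111101101
Gen 12 (rule 101): 00100000110111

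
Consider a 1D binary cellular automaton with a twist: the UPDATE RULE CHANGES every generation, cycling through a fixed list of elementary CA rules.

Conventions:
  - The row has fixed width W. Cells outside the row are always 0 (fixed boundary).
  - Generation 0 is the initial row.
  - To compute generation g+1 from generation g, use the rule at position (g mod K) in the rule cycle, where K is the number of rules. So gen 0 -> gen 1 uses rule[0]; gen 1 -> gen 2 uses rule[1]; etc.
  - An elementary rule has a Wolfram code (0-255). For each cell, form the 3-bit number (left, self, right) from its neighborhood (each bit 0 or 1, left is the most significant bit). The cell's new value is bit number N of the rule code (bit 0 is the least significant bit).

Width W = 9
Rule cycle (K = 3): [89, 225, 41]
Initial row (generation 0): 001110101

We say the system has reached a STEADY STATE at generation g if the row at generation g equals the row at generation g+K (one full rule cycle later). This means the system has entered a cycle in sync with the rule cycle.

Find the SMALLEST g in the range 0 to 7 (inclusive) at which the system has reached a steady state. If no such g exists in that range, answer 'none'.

Answer: 7

Derivation:
Gen 0: 001110101
Gen 1 (rule 89): 101010000
Gen 2 (rule 225): 010100111
Gen 3 (rule 41): 001000100
Gen 4 (rule 89): 100110011
Gen 5 (rule 225): 000010001
Gen 6 (rule 41): 111000100
Gen 7 (rule 89): 101110011
Gen 8 (rule 225): 010110001
Gen 9 (rule 41): 001100100
Gen 10 (rule 89): 101110011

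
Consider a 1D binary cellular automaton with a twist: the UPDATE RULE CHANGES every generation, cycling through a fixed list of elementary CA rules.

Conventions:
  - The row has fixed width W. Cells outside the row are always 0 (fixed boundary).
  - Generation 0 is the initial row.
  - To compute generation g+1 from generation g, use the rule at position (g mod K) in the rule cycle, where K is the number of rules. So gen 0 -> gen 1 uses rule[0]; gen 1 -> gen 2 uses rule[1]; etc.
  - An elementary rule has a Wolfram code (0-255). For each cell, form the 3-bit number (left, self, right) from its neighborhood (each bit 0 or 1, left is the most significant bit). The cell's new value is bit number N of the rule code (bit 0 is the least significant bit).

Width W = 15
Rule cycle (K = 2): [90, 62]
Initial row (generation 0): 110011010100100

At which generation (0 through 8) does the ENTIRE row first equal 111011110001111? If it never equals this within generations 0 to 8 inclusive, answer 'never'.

Gen 0: 110011010100100
Gen 1 (rule 90): 111111000011010
Gen 2 (rule 62): 100000100110111
Gen 3 (rule 90): 010001011110101
Gen 4 (rule 62): 111011110001111
Gen 5 (rule 90): 101010011011001
Gen 6 (rule 62): 111111110110111
Gen 7 (rule 90): 100000010110101
Gen 8 (rule 62): 110000111101111

Answer: 4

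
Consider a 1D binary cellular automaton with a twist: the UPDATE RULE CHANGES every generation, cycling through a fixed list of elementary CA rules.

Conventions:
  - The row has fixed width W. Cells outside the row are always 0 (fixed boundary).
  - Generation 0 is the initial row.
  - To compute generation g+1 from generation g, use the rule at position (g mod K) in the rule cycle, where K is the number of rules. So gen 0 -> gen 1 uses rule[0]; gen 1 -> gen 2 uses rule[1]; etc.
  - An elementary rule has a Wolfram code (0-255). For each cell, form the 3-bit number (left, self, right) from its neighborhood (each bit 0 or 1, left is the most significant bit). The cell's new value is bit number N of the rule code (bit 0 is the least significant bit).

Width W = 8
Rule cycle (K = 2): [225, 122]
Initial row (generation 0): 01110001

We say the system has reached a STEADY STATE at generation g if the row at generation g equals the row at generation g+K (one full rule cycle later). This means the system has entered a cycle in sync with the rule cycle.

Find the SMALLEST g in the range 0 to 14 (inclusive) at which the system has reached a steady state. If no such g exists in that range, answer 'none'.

Gen 0: 01110001
Gen 1 (rule 225): 00110100
Gen 2 (rule 122): 01111010
Gen 3 (rule 225): 00111100
Gen 4 (rule 122): 01100110
Gen 5 (rule 225): 00100010
Gen 6 (rule 122): 01010101
Gen 7 (rule 225): 00101010
Gen 8 (rule 122): 01010101
Gen 9 (rule 225): 00101010
Gen 10 (rule 122): 01010101
Gen 11 (rule 225): 00101010
Gen 12 (rule 122): 01010101
Gen 13 (rule 225): 00101010
Gen 14 (rule 122): 01010101
Gen 15 (rule 225): 00101010
Gen 16 (rule 122): 01010101

Answer: 6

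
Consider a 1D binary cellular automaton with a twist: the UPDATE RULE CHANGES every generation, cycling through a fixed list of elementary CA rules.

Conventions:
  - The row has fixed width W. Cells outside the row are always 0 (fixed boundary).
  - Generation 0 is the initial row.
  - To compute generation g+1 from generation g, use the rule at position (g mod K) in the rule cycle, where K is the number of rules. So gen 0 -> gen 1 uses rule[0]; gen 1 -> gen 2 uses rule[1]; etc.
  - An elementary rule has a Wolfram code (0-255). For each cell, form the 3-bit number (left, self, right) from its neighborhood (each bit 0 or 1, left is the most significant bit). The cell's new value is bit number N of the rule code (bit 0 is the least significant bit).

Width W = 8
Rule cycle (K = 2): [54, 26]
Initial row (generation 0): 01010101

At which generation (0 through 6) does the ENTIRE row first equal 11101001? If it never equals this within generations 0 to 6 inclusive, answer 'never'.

Answer: never

Derivation:
Gen 0: 01010101
Gen 1 (rule 54): 11111111
Gen 2 (rule 26): 10000000
Gen 3 (rule 54): 11000000
Gen 4 (rule 26): 10100000
Gen 5 (rule 54): 11110000
Gen 6 (rule 26): 10001000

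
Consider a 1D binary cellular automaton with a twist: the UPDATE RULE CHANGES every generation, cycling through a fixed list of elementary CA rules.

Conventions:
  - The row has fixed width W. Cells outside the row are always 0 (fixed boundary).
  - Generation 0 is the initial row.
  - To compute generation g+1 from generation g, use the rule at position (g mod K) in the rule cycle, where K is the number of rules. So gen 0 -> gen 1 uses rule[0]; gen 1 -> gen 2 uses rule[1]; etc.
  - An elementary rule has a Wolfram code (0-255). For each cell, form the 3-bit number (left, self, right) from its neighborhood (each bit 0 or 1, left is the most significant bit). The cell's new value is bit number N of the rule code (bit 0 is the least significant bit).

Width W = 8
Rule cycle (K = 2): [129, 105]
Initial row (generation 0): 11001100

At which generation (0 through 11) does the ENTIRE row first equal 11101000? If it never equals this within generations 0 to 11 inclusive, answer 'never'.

Gen 0: 11001100
Gen 1 (rule 129): 00000001
Gen 2 (rule 105): 11111100
Gen 3 (rule 129): 01111001
Gen 4 (rule 105): 01001000
Gen 5 (rule 129): 00000011
Gen 6 (rule 105): 11111011
Gen 7 (rule 129): 01110000
Gen 8 (rule 105): 01010111
Gen 9 (rule 129): 00000010
Gen 10 (rule 105): 11111000
Gen 11 (rule 129): 01110011

Answer: never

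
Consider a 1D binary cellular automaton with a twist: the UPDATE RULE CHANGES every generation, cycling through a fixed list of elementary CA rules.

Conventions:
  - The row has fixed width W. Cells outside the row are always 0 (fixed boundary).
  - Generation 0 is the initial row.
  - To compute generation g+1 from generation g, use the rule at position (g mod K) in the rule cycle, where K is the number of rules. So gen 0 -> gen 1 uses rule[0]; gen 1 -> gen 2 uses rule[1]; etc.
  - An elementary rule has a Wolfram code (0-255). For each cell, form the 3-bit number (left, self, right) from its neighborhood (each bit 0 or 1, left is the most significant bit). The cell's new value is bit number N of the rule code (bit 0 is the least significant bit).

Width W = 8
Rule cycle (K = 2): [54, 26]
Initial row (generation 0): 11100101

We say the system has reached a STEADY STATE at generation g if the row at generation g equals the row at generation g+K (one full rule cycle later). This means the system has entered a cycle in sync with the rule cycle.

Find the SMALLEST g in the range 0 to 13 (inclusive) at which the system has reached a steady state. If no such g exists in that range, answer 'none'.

Gen 0: 11100101
Gen 1 (rule 54): 00011111
Gen 2 (rule 26): 00110000
Gen 3 (rule 54): 01001000
Gen 4 (rule 26): 10110100
Gen 5 (rule 54): 11001110
Gen 6 (rule 26): 10111001
Gen 7 (rule 54): 11000111
Gen 8 (rule 26): 10101100
Gen 9 (rule 54): 11110010
Gen 10 (rule 26): 10001101
Gen 11 (rule 54): 11010011
Gen 12 (rule 26): 10001110
Gen 13 (rule 54): 11010001
Gen 14 (rule 26): 10001010
Gen 15 (rule 54): 11011111

Answer: none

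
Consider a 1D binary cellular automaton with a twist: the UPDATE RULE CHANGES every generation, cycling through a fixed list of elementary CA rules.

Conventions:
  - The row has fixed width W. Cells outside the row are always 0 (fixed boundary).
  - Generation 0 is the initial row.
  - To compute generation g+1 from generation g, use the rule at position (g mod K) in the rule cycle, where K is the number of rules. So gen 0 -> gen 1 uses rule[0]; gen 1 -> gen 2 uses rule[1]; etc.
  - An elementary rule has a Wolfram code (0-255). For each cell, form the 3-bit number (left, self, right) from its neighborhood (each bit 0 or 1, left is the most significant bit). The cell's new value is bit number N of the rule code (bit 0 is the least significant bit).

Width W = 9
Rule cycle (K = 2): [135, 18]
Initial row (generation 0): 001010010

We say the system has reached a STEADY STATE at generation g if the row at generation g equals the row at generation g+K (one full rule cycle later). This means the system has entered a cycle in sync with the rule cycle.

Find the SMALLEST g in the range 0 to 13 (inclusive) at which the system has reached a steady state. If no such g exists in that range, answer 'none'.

Gen 0: 001010010
Gen 1 (rule 135): 111010110
Gen 2 (rule 18): 000000001
Gen 3 (rule 135): 111111111
Gen 4 (rule 18): 000000000
Gen 5 (rule 135): 111111111
Gen 6 (rule 18): 000000000
Gen 7 (rule 135): 111111111
Gen 8 (rule 18): 000000000
Gen 9 (rule 135): 111111111
Gen 10 (rule 18): 000000000
Gen 11 (rule 135): 111111111
Gen 12 (rule 18): 000000000
Gen 13 (rule 135): 111111111
Gen 14 (rule 18): 000000000
Gen 15 (rule 135): 111111111

Answer: 3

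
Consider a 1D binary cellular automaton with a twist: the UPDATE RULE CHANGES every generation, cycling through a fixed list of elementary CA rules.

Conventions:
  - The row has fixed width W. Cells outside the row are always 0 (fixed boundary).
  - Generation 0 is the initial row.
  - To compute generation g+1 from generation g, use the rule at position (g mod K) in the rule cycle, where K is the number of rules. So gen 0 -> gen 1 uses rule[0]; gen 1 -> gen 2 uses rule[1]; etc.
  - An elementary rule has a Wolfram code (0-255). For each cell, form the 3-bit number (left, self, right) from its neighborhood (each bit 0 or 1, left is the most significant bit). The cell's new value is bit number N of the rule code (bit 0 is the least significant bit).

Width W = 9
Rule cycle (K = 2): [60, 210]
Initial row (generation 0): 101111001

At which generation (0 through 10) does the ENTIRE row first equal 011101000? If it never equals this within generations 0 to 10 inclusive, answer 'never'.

Gen 0: 101111001
Gen 1 (rule 60): 111000101
Gen 2 (rule 210): 011101000
Gen 3 (rule 60): 010011100
Gen 4 (rule 210): 101101110
Gen 5 (rule 60): 111011001
Gen 6 (rule 210): 011001110
Gen 7 (rule 60): 010101001
Gen 8 (rule 210): 100000110
Gen 9 (rule 60): 110000101
Gen 10 (rule 210): 011001000

Answer: 2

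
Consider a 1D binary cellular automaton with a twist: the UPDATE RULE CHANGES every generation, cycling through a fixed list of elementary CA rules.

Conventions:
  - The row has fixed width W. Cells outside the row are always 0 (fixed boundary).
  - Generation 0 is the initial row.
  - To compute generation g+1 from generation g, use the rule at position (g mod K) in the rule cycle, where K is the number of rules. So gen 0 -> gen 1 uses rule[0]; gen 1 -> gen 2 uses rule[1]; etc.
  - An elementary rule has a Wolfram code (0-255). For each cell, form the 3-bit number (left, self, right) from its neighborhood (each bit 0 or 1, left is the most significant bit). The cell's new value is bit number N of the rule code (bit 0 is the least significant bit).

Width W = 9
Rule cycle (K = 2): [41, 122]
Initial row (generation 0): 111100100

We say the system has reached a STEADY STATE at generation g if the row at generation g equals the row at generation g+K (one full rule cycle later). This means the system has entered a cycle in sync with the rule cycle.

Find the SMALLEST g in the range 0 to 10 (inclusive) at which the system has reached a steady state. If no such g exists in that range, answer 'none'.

Answer: none

Derivation:
Gen 0: 111100100
Gen 1 (rule 41): 100000001
Gen 2 (rule 122): 010000010
Gen 3 (rule 41): 000111000
Gen 4 (rule 122): 001101100
Gen 5 (rule 41): 101011001
Gen 6 (rule 122): 010111110
Gen 7 (rule 41): 001100000
Gen 8 (rule 122): 011110000
Gen 9 (rule 41): 010000111
Gen 10 (rule 122): 101001101
Gen 11 (rule 41): 010001010
Gen 12 (rule 122): 101010101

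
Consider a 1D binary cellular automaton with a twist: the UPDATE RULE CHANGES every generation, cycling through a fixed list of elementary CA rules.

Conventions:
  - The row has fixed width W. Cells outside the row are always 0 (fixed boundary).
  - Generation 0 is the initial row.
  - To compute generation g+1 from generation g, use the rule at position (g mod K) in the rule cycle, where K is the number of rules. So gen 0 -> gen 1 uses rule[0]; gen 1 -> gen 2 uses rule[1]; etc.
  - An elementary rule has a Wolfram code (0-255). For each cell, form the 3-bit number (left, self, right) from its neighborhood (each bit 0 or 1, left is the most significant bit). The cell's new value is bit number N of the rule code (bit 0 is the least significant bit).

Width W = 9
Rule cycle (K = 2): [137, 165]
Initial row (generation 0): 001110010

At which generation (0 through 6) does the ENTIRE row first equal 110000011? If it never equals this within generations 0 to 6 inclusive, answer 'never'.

Answer: never

Derivation:
Gen 0: 001110010
Gen 1 (rule 137): 101100000
Gen 2 (rule 165): 110001111
Gen 3 (rule 137): 100101110
Gen 4 (rule 165): 100110100
Gen 5 (rule 137): 000100001
Gen 6 (rule 165): 110101101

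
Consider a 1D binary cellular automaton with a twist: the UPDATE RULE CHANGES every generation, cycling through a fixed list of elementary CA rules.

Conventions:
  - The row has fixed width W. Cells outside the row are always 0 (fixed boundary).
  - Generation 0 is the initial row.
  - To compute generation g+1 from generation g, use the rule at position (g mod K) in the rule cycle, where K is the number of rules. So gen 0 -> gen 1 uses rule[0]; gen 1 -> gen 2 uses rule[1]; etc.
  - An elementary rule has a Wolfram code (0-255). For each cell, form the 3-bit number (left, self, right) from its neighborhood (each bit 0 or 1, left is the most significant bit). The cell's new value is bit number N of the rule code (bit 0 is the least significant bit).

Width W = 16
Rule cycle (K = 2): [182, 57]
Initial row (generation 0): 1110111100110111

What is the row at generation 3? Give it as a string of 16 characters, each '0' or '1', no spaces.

Answer: 0111001001111111

Derivation:
Gen 0: 1110111100110111
Gen 1 (rule 182): 0101011011001010
Gen 2 (rule 57): 0010110110100101
Gen 3 (rule 182): 0111001001111111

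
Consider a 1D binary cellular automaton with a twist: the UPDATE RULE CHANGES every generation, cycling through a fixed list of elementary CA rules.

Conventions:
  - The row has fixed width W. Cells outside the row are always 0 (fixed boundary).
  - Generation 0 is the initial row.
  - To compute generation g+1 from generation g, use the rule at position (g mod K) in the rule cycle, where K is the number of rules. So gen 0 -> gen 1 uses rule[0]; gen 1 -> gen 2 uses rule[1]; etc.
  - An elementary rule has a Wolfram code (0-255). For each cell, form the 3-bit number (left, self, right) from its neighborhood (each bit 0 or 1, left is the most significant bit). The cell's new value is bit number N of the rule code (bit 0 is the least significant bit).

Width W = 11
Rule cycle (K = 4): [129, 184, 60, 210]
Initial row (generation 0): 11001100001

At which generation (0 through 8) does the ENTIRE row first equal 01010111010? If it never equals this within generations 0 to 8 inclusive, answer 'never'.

Gen 0: 11001100001
Gen 1 (rule 129): 00000001100
Gen 2 (rule 184): 00000001010
Gen 3 (rule 60): 00000001111
Gen 4 (rule 210): 00000010111
Gen 5 (rule 129): 11111000010
Gen 6 (rule 184): 11110100001
Gen 7 (rule 60): 10001110001
Gen 8 (rule 210): 01010111010

Answer: 8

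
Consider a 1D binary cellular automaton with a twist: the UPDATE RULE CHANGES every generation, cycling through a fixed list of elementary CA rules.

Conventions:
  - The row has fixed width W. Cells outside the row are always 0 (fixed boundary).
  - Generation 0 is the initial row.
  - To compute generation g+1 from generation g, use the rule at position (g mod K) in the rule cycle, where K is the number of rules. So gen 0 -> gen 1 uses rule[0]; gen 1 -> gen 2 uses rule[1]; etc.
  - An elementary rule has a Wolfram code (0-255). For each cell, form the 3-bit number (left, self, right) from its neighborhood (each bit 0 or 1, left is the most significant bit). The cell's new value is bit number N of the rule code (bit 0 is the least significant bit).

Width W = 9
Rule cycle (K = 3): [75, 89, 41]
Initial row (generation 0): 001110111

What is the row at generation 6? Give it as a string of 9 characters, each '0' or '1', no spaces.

Gen 0: 001110111
Gen 1 (rule 75): 111010101
Gen 2 (rule 89): 101000000
Gen 3 (rule 41): 010011111
Gen 4 (rule 75): 100110001
Gen 5 (rule 89): 010111100
Gen 6 (rule 41): 001100001

Answer: 001100001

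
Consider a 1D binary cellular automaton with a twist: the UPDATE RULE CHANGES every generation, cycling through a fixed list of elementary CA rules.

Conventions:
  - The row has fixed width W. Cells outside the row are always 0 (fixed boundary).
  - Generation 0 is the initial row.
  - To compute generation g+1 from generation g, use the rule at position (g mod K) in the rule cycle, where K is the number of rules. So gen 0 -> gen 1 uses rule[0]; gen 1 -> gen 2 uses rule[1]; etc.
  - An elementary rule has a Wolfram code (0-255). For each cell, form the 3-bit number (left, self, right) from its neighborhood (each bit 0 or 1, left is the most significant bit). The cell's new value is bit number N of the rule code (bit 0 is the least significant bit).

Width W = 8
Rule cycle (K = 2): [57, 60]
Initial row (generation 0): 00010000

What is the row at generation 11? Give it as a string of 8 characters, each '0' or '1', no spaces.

Gen 0: 00010000
Gen 1 (rule 57): 11001111
Gen 2 (rule 60): 10101000
Gen 3 (rule 57): 01010111
Gen 4 (rule 60): 01111100
Gen 5 (rule 57): 01000011
Gen 6 (rule 60): 01100010
Gen 7 (rule 57): 01011001
Gen 8 (rule 60): 01110101
Gen 9 (rule 57): 01001010
Gen 10 (rule 60): 01101111
Gen 11 (rule 57): 01011000

Answer: 01011000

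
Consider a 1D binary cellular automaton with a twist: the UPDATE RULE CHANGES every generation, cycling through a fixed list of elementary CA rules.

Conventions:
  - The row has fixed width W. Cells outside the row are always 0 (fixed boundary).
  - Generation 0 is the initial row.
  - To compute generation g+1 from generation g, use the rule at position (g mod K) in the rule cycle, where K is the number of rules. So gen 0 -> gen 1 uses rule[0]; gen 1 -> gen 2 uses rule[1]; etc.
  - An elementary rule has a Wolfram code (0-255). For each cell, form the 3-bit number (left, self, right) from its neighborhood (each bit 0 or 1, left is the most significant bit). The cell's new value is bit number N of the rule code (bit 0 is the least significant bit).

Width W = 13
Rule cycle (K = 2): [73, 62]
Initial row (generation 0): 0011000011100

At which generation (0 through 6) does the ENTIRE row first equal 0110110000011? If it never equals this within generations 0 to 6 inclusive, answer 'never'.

Answer: never

Derivation:
Gen 0: 0011000011100
Gen 1 (rule 73): 1011011010101
Gen 2 (rule 62): 1110110111111
Gen 3 (rule 73): 1010110100001
Gen 4 (rule 62): 1111101110011
Gen 5 (rule 73): 1000101010011
Gen 6 (rule 62): 1101111111110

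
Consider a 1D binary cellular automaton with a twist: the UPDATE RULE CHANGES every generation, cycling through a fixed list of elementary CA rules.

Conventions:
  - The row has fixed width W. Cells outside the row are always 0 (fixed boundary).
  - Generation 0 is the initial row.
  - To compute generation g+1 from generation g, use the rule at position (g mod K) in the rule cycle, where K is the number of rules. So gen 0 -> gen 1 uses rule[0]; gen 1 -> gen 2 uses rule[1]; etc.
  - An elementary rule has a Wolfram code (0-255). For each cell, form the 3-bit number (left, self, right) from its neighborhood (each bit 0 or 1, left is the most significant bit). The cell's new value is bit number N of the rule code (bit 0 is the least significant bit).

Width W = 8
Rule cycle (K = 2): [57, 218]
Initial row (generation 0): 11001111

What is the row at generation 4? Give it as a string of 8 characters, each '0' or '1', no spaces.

Gen 0: 11001111
Gen 1 (rule 57): 10101000
Gen 2 (rule 218): 00000100
Gen 3 (rule 57): 11110011
Gen 4 (rule 218): 11111111

Answer: 11111111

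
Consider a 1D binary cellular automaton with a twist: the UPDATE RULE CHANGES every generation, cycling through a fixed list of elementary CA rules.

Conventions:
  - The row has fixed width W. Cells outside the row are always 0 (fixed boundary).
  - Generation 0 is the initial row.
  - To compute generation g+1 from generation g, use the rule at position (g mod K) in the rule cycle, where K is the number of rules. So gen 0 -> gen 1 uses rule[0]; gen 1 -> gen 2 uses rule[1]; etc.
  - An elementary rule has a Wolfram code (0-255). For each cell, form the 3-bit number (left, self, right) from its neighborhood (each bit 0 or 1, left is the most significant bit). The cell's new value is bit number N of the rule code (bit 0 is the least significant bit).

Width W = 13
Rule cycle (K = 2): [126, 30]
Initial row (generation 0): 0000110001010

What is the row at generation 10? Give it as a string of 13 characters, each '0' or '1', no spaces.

Answer: 1000010110010

Derivation:
Gen 0: 0000110001010
Gen 1 (rule 126): 0001111011111
Gen 2 (rule 30): 0011000010000
Gen 3 (rule 126): 0111100111000
Gen 4 (rule 30): 1100011100100
Gen 5 (rule 126): 1110110111110
Gen 6 (rule 30): 1000100100001
Gen 7 (rule 126): 1101111110011
Gen 8 (rule 30): 1001000001110
Gen 9 (rule 126): 1111100011011
Gen 10 (rule 30): 1000010110010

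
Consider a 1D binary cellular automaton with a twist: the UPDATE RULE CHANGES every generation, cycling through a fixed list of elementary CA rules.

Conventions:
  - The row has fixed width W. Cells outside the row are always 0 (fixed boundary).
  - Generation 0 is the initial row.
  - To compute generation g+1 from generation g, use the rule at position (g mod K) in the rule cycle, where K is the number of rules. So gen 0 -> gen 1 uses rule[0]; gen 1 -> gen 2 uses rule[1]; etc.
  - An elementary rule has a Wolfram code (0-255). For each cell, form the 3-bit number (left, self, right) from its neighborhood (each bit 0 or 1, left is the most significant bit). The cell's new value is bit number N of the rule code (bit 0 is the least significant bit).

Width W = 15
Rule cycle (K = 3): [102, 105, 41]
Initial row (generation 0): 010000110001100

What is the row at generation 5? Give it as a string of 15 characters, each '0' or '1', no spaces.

Gen 0: 010000110001100
Gen 1 (rule 102): 110001010010100
Gen 2 (rule 105): 110100100001001
Gen 3 (rule 41): 101000001100000
Gen 4 (rule 102): 111000010100000
Gen 5 (rule 105): 101011001001111

Answer: 101011001001111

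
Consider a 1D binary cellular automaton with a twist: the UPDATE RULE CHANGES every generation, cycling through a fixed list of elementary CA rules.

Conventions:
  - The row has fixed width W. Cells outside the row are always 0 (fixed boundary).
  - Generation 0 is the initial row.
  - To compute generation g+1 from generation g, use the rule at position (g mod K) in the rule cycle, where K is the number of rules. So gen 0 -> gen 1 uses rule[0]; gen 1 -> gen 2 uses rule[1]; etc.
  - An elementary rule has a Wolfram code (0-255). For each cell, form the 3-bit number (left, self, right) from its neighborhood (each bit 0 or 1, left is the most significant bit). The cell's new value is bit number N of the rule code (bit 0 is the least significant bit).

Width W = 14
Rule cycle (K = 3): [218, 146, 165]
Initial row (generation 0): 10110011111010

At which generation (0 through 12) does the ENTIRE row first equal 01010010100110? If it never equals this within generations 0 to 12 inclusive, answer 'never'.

Gen 0: 10110011111010
Gen 1 (rule 218): 00111111111001
Gen 2 (rule 146): 01011111110110
Gen 3 (rule 165): 01101111101000
Gen 4 (rule 218): 11101111100100
Gen 5 (rule 146): 01000111011010
Gen 6 (rule 165): 01010010100110
Gen 7 (rule 218): 10001100011111
Gen 8 (rule 146): 01010010101110
Gen 9 (rule 165): 01110011110100
Gen 10 (rule 218): 11111111110010
Gen 11 (rule 146): 01111111101101
Gen 12 (rule 165): 00111111010011

Answer: 6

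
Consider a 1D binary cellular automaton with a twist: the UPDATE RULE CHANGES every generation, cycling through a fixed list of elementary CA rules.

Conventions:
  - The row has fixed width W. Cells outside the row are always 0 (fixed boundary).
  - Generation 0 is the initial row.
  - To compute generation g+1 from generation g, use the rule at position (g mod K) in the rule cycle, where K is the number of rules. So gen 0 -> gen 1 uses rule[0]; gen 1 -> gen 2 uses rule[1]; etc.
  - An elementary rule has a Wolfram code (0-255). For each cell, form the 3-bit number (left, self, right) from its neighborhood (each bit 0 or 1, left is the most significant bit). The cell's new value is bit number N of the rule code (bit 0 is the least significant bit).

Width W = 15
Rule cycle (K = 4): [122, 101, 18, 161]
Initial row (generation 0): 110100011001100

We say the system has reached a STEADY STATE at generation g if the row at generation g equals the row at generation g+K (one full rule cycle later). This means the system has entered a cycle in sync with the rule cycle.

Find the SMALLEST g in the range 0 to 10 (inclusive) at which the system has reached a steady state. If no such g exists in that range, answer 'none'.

Answer: none

Derivation:
Gen 0: 110100011001100
Gen 1 (rule 122): 111010111111110
Gen 2 (rule 101): 001111000000010
Gen 3 (rule 18): 010000100000101
Gen 4 (rule 161): 000110001110010
Gen 5 (rule 122): 001111011011101
Gen 6 (rule 101): 100001101100111
Gen 7 (rule 18): 010010000011000
Gen 8 (rule 161): 000000111000011
Gen 9 (rule 122): 000001101100111
Gen 10 (rule 101): 111100110100001
Gen 11 (rule 18): 000011000010010
Gen 12 (rule 161): 111000011000000
Gen 13 (rule 122): 101100111100000
Gen 14 (rule 101): 110100000101111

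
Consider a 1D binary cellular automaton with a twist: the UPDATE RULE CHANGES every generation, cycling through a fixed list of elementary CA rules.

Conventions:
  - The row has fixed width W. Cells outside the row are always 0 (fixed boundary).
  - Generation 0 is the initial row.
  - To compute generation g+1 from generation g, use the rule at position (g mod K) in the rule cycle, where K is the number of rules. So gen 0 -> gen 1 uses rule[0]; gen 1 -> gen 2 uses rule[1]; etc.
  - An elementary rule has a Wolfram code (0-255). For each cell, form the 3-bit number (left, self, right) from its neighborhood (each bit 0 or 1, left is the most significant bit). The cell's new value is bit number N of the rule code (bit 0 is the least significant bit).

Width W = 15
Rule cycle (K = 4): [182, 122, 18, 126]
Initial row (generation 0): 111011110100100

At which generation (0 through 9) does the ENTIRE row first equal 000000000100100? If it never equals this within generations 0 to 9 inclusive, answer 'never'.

Answer: 3

Derivation:
Gen 0: 111011110100100
Gen 1 (rule 182): 010101101111110
Gen 2 (rule 122): 101011111000011
Gen 3 (rule 18): 000000000100100
Gen 4 (rule 126): 000000001111110
Gen 5 (rule 182): 000000010111101
Gen 6 (rule 122): 000000101100110
Gen 7 (rule 18): 000001000011001
Gen 8 (rule 126): 000011100111111
Gen 9 (rule 182): 000101011011110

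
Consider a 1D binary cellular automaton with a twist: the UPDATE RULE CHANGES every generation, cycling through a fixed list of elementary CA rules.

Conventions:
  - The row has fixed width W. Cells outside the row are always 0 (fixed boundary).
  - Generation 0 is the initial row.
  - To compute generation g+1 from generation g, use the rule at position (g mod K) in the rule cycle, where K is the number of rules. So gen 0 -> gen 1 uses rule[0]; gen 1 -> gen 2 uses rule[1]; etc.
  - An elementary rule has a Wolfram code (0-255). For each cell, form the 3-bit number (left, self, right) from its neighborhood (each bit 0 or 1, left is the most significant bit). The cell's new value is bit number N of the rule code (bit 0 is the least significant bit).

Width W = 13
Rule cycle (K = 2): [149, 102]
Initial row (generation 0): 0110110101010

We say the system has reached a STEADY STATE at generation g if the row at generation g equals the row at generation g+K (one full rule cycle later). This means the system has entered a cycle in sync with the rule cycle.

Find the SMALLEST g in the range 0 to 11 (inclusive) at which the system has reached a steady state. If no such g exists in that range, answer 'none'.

Gen 0: 0110110101010
Gen 1 (rule 149): 0000000101011
Gen 2 (rule 102): 0000001111101
Gen 3 (rule 149): 1111100111001
Gen 4 (rule 102): 0000101001011
Gen 5 (rule 149): 1110101101000
Gen 6 (rule 102): 0011110111000
Gen 7 (rule 149): 1001100010111
Gen 8 (rule 102): 1010100111001
Gen 9 (rule 149): 1010110010101
Gen 10 (rule 102): 1111010111111
Gen 11 (rule 149): 0110010011110
Gen 12 (rule 102): 1010110100010
Gen 13 (rule 149): 1010000111011

Answer: none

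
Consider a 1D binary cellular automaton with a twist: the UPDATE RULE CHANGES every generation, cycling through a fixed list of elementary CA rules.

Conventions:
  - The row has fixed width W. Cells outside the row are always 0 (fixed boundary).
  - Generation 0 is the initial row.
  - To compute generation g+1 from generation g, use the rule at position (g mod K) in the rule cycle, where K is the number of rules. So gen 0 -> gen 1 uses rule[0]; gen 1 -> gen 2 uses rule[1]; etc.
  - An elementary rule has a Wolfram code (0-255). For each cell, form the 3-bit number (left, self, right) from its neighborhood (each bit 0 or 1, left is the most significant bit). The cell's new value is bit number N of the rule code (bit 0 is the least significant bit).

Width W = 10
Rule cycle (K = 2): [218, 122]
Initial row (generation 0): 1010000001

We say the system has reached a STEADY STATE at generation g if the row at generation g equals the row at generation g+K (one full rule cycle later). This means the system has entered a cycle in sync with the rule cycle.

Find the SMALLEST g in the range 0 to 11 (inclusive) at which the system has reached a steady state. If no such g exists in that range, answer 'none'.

Gen 0: 1010000001
Gen 1 (rule 218): 0001000010
Gen 2 (rule 122): 0010100101
Gen 3 (rule 218): 0100011000
Gen 4 (rule 122): 1010111100
Gen 5 (rule 218): 0000111110
Gen 6 (rule 122): 0001100011
Gen 7 (rule 218): 0011110111
Gen 8 (rule 122): 0110011101
Gen 9 (rule 218): 1111111100
Gen 10 (rule 122): 1000000110
Gen 11 (rule 218): 0100001111
Gen 12 (rule 122): 1010011001
Gen 13 (rule 218): 0001111110

Answer: none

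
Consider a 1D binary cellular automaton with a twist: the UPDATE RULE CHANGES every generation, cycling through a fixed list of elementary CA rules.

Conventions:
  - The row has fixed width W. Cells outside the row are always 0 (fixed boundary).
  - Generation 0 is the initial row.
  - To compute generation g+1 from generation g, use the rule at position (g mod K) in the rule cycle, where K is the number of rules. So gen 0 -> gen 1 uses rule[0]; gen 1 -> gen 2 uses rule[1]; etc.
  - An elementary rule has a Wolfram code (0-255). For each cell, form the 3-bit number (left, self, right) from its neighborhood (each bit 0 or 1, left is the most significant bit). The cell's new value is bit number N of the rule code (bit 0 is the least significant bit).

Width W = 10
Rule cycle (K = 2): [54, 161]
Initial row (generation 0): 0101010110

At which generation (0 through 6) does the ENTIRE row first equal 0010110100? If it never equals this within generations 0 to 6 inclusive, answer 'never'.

Answer: never

Derivation:
Gen 0: 0101010110
Gen 1 (rule 54): 1111111001
Gen 2 (rule 161): 0111110000
Gen 3 (rule 54): 1000001000
Gen 4 (rule 161): 0011100011
Gen 5 (rule 54): 0100010100
Gen 6 (rule 161): 0001001001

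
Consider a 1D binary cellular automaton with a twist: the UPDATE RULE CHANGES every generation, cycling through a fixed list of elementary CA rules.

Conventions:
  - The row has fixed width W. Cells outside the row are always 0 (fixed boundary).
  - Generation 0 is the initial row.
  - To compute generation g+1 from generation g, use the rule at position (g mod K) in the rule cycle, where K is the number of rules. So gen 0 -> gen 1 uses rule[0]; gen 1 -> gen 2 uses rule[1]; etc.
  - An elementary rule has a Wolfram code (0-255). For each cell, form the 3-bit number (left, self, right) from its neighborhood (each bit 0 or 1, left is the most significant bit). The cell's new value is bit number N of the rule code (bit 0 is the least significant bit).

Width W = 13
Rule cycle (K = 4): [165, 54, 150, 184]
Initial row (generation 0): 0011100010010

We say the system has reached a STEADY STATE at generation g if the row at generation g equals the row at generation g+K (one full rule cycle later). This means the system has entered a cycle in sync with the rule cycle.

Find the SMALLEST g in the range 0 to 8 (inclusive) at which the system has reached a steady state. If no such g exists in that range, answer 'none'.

Answer: none

Derivation:
Gen 0: 0011100010010
Gen 1 (rule 165): 1001001010010
Gen 2 (rule 54): 1111111111111
Gen 3 (rule 150): 0111111111110
Gen 4 (rule 184): 0111111111101
Gen 5 (rule 165): 0011111111011
Gen 6 (rule 54): 0100000000100
Gen 7 (rule 150): 1110000001110
Gen 8 (rule 184): 1101000001101
Gen 9 (rule 165): 0011011100011
Gen 10 (rule 54): 0100100010100
Gen 11 (rule 150): 1111110110110
Gen 12 (rule 184): 1111101101101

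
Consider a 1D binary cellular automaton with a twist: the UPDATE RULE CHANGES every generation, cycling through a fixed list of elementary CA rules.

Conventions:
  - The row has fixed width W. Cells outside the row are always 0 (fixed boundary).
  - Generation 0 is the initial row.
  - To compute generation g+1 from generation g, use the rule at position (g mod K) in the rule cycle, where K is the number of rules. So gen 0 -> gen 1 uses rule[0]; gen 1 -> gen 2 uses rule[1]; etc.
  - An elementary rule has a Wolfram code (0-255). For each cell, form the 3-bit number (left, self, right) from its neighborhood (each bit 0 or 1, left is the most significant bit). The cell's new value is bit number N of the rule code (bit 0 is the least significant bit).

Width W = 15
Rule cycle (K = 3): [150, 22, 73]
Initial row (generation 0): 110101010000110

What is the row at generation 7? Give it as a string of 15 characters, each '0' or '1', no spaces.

Answer: 000000011000001

Derivation:
Gen 0: 110101010000110
Gen 1 (rule 150): 000101011001001
Gen 2 (rule 22): 001101000111111
Gen 3 (rule 73): 101100010100001
Gen 4 (rule 150): 100010110110011
Gen 5 (rule 22): 110110000001100
Gen 6 (rule 73): 110110111101101
Gen 7 (rule 150): 000000011000001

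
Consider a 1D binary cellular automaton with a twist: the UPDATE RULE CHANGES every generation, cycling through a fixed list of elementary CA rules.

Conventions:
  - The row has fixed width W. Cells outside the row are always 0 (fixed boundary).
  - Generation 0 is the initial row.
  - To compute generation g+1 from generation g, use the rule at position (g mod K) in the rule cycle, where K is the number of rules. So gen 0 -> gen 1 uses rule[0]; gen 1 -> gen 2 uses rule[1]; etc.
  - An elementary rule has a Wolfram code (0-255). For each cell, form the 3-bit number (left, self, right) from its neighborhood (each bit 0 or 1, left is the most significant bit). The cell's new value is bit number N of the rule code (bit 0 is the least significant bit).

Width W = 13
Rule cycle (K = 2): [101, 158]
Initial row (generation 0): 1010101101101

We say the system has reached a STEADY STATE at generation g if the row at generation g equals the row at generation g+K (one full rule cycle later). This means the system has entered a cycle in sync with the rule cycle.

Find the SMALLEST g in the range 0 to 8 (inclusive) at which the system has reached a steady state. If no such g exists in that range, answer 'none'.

Gen 0: 1010101101101
Gen 1 (rule 101): 1111110110111
Gen 2 (rule 158): 1111100100110
Gen 3 (rule 101): 0000100100010
Gen 4 (rule 158): 0001111110111
Gen 5 (rule 101): 1100000011001
Gen 6 (rule 158): 1010000110111
Gen 7 (rule 101): 1110110011001
Gen 8 (rule 158): 1100101110111
Gen 9 (rule 101): 0100110011001
Gen 10 (rule 158): 1111101110111

Answer: none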